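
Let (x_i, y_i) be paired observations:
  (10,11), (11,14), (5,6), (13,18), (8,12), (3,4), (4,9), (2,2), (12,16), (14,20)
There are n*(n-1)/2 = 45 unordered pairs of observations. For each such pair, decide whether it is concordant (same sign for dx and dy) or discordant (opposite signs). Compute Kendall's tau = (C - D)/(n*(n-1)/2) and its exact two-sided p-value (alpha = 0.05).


Step 1: Enumerate the 45 unordered pairs (i,j) with i<j and classify each by sign(x_j-x_i) * sign(y_j-y_i).
  (1,2):dx=+1,dy=+3->C; (1,3):dx=-5,dy=-5->C; (1,4):dx=+3,dy=+7->C; (1,5):dx=-2,dy=+1->D
  (1,6):dx=-7,dy=-7->C; (1,7):dx=-6,dy=-2->C; (1,8):dx=-8,dy=-9->C; (1,9):dx=+2,dy=+5->C
  (1,10):dx=+4,dy=+9->C; (2,3):dx=-6,dy=-8->C; (2,4):dx=+2,dy=+4->C; (2,5):dx=-3,dy=-2->C
  (2,6):dx=-8,dy=-10->C; (2,7):dx=-7,dy=-5->C; (2,8):dx=-9,dy=-12->C; (2,9):dx=+1,dy=+2->C
  (2,10):dx=+3,dy=+6->C; (3,4):dx=+8,dy=+12->C; (3,5):dx=+3,dy=+6->C; (3,6):dx=-2,dy=-2->C
  (3,7):dx=-1,dy=+3->D; (3,8):dx=-3,dy=-4->C; (3,9):dx=+7,dy=+10->C; (3,10):dx=+9,dy=+14->C
  (4,5):dx=-5,dy=-6->C; (4,6):dx=-10,dy=-14->C; (4,7):dx=-9,dy=-9->C; (4,8):dx=-11,dy=-16->C
  (4,9):dx=-1,dy=-2->C; (4,10):dx=+1,dy=+2->C; (5,6):dx=-5,dy=-8->C; (5,7):dx=-4,dy=-3->C
  (5,8):dx=-6,dy=-10->C; (5,9):dx=+4,dy=+4->C; (5,10):dx=+6,dy=+8->C; (6,7):dx=+1,dy=+5->C
  (6,8):dx=-1,dy=-2->C; (6,9):dx=+9,dy=+12->C; (6,10):dx=+11,dy=+16->C; (7,8):dx=-2,dy=-7->C
  (7,9):dx=+8,dy=+7->C; (7,10):dx=+10,dy=+11->C; (8,9):dx=+10,dy=+14->C; (8,10):dx=+12,dy=+18->C
  (9,10):dx=+2,dy=+4->C
Step 2: C = 43, D = 2, total pairs = 45.
Step 3: tau = (C - D)/(n(n-1)/2) = (43 - 2)/45 = 0.911111.
Step 4: Exact two-sided p-value (enumerate n! = 3628800 permutations of y under H0): p = 0.000030.
Step 5: alpha = 0.05. reject H0.

tau_b = 0.9111 (C=43, D=2), p = 0.000030, reject H0.


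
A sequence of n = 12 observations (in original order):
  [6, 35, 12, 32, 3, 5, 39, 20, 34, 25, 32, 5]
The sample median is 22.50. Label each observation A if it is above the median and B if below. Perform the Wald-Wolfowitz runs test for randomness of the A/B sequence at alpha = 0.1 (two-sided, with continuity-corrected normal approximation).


Step 1: Compute median = 22.50; label A = above, B = below.
Labels in order: BABABBABAAAB  (n_A = 6, n_B = 6)
Step 2: Count runs R = 9.
Step 3: Under H0 (random ordering), E[R] = 2*n_A*n_B/(n_A+n_B) + 1 = 2*6*6/12 + 1 = 7.0000.
        Var[R] = 2*n_A*n_B*(2*n_A*n_B - n_A - n_B) / ((n_A+n_B)^2 * (n_A+n_B-1)) = 4320/1584 = 2.7273.
        SD[R] = 1.6514.
Step 4: Continuity-corrected z = (R - 0.5 - E[R]) / SD[R] = (9 - 0.5 - 7.0000) / 1.6514 = 0.9083.
Step 5: Two-sided p-value via normal approximation = 2*(1 - Phi(|z|)) = 0.363722.
Step 6: alpha = 0.1. fail to reject H0.

R = 9, z = 0.9083, p = 0.363722, fail to reject H0.


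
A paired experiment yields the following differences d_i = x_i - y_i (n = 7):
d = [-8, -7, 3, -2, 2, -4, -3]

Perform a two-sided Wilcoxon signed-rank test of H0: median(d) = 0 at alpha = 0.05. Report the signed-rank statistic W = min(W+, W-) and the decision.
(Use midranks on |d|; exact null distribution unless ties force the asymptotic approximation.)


Step 1: Drop any zero differences (none here) and take |d_i|.
|d| = [8, 7, 3, 2, 2, 4, 3]
Step 2: Midrank |d_i| (ties get averaged ranks).
ranks: |8|->7, |7|->6, |3|->3.5, |2|->1.5, |2|->1.5, |4|->5, |3|->3.5
Step 3: Attach original signs; sum ranks with positive sign and with negative sign.
W+ = 3.5 + 1.5 = 5
W- = 7 + 6 + 1.5 + 5 + 3.5 = 23
(Check: W+ + W- = 28 should equal n(n+1)/2 = 28.)
Step 4: Test statistic W = min(W+, W-) = 5.
Step 5: Ties in |d|, so use the tie-corrected normal approximation.
        E[W] = n(n+1)/4 = 7*8/4 = 14.
        Tie groups: |d|=2 (t=2), |d|=3 (t=2); sum(t^3 - t) = 12.
        Var[W] = n(n+1)(2n+1)/24 - sum(t^3-t)/48 = 840/24 - 12/48 = 34.75.
        z = (W - E[W]) / sqrt(Var[W]) = (5 - 14) / 5.8949 = -1.5267.
        Two-sided p = 2*Phi(z) = 0.126826.
Step 6: alpha = 0.05. fail to reject H0.

W+ = 5, W- = 23, W = min = 5, p = 0.126826, fail to reject H0.


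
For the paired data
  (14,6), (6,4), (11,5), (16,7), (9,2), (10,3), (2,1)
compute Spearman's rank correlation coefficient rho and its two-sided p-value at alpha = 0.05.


Step 1: Rank x and y separately (midranks; no ties here).
rank(x): 14->6, 6->2, 11->5, 16->7, 9->3, 10->4, 2->1
rank(y): 6->6, 4->4, 5->5, 7->7, 2->2, 3->3, 1->1
Step 2: d_i = R_x(i) - R_y(i); compute d_i^2.
  (6-6)^2=0, (2-4)^2=4, (5-5)^2=0, (7-7)^2=0, (3-2)^2=1, (4-3)^2=1, (1-1)^2=0
sum(d^2) = 6.
Step 3: rho = 1 - 6*6 / (7*(7^2 - 1)) = 1 - 36/336 = 0.892857.
Step 4: Under H0, t = rho * sqrt((n-2)/(1-rho^2)) = 4.4333 ~ t(5).
Step 5: Two-sided p-value from the t-distribution with 5 df = 0.006807.
Step 6: alpha = 0.05. reject H0.

rho = 0.8929, p = 0.006807, reject H0 at alpha = 0.05.


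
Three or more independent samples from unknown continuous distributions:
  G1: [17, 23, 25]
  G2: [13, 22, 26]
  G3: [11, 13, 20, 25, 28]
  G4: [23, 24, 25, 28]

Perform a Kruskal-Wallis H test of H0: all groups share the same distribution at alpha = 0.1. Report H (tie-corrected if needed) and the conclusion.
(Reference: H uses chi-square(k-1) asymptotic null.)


Step 1: Combine all N = 15 observations and assign midranks.
sorted (value, group, rank): (11,G3,1), (13,G2,2.5), (13,G3,2.5), (17,G1,4), (20,G3,5), (22,G2,6), (23,G1,7.5), (23,G4,7.5), (24,G4,9), (25,G1,11), (25,G3,11), (25,G4,11), (26,G2,13), (28,G3,14.5), (28,G4,14.5)
Step 2: Sum ranks within each group.
R_1 = 22.5 (n_1 = 3)
R_2 = 21.5 (n_2 = 3)
R_3 = 34 (n_3 = 5)
R_4 = 42 (n_4 = 4)
Step 3: H = 12/(N(N+1)) * sum(R_i^2/n_i) - 3(N+1)
     = 12/(15*16) * (22.5^2/3 + 21.5^2/3 + 34^2/5 + 42^2/4) - 3*16
     = 0.050000 * 995.033 - 48
     = 1.751667.
Step 4: Ties present; correction factor C = 1 - 42/(15^3 - 15) = 0.987500. Corrected H = 1.751667 / 0.987500 = 1.773840.
Step 5: Under H0, H ~ chi^2(3); p-value = 0.620644.
Step 6: alpha = 0.1. fail to reject H0.

H = 1.7738, df = 3, p = 0.620644, fail to reject H0.


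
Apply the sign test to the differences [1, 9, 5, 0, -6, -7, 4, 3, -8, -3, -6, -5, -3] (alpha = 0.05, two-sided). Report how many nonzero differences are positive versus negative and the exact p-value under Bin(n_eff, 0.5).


Step 1: Discard zero differences. Original n = 13; n_eff = number of nonzero differences = 12.
Nonzero differences (with sign): +1, +9, +5, -6, -7, +4, +3, -8, -3, -6, -5, -3
Step 2: Count signs: positive = 5, negative = 7.
Step 3: Under H0: P(positive) = 0.5, so the number of positives S ~ Bin(12, 0.5).
Step 4: Two-sided exact p-value = sum of Bin(12,0.5) probabilities at or below the observed probability = 0.774414.
Step 5: alpha = 0.05. fail to reject H0.

n_eff = 12, pos = 5, neg = 7, p = 0.774414, fail to reject H0.


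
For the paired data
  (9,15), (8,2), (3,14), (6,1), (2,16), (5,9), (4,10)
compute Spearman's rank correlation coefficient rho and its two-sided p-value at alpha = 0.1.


Step 1: Rank x and y separately (midranks; no ties here).
rank(x): 9->7, 8->6, 3->2, 6->5, 2->1, 5->4, 4->3
rank(y): 15->6, 2->2, 14->5, 1->1, 16->7, 9->3, 10->4
Step 2: d_i = R_x(i) - R_y(i); compute d_i^2.
  (7-6)^2=1, (6-2)^2=16, (2-5)^2=9, (5-1)^2=16, (1-7)^2=36, (4-3)^2=1, (3-4)^2=1
sum(d^2) = 80.
Step 3: rho = 1 - 6*80 / (7*(7^2 - 1)) = 1 - 480/336 = -0.428571.
Step 4: Under H0, t = rho * sqrt((n-2)/(1-rho^2)) = -1.0607 ~ t(5).
Step 5: Two-sided p-value from the t-distribution with 5 df = 0.337368.
Step 6: alpha = 0.1. fail to reject H0.

rho = -0.4286, p = 0.337368, fail to reject H0 at alpha = 0.1.


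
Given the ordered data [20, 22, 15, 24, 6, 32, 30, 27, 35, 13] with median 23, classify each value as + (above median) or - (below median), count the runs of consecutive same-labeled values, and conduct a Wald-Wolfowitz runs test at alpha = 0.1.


Step 1: Compute median = 23; label A = above, B = below.
Labels in order: BBBABAAAAB  (n_A = 5, n_B = 5)
Step 2: Count runs R = 5.
Step 3: Under H0 (random ordering), E[R] = 2*n_A*n_B/(n_A+n_B) + 1 = 2*5*5/10 + 1 = 6.0000.
        Var[R] = 2*n_A*n_B*(2*n_A*n_B - n_A - n_B) / ((n_A+n_B)^2 * (n_A+n_B-1)) = 2000/900 = 2.2222.
        SD[R] = 1.4907.
Step 4: Continuity-corrected z = (R + 0.5 - E[R]) / SD[R] = (5 + 0.5 - 6.0000) / 1.4907 = -0.3354.
Step 5: Two-sided p-value via normal approximation = 2*(1 - Phi(|z|)) = 0.737316.
Step 6: alpha = 0.1. fail to reject H0.

R = 5, z = -0.3354, p = 0.737316, fail to reject H0.


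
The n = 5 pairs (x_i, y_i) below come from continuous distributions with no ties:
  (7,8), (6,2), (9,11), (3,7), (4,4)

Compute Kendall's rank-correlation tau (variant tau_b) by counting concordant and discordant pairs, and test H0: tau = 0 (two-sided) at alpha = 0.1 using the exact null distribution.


Step 1: Enumerate the 10 unordered pairs (i,j) with i<j and classify each by sign(x_j-x_i) * sign(y_j-y_i).
  (1,2):dx=-1,dy=-6->C; (1,3):dx=+2,dy=+3->C; (1,4):dx=-4,dy=-1->C; (1,5):dx=-3,dy=-4->C
  (2,3):dx=+3,dy=+9->C; (2,4):dx=-3,dy=+5->D; (2,5):dx=-2,dy=+2->D; (3,4):dx=-6,dy=-4->C
  (3,5):dx=-5,dy=-7->C; (4,5):dx=+1,dy=-3->D
Step 2: C = 7, D = 3, total pairs = 10.
Step 3: tau = (C - D)/(n(n-1)/2) = (7 - 3)/10 = 0.400000.
Step 4: Exact two-sided p-value (enumerate n! = 120 permutations of y under H0): p = 0.483333.
Step 5: alpha = 0.1. fail to reject H0.

tau_b = 0.4000 (C=7, D=3), p = 0.483333, fail to reject H0.


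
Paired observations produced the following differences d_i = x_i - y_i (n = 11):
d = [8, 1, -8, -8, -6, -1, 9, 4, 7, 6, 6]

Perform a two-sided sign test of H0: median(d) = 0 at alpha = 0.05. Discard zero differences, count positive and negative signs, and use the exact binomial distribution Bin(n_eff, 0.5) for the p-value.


Step 1: Discard zero differences. Original n = 11; n_eff = number of nonzero differences = 11.
Nonzero differences (with sign): +8, +1, -8, -8, -6, -1, +9, +4, +7, +6, +6
Step 2: Count signs: positive = 7, negative = 4.
Step 3: Under H0: P(positive) = 0.5, so the number of positives S ~ Bin(11, 0.5).
Step 4: Two-sided exact p-value = sum of Bin(11,0.5) probabilities at or below the observed probability = 0.548828.
Step 5: alpha = 0.05. fail to reject H0.

n_eff = 11, pos = 7, neg = 4, p = 0.548828, fail to reject H0.


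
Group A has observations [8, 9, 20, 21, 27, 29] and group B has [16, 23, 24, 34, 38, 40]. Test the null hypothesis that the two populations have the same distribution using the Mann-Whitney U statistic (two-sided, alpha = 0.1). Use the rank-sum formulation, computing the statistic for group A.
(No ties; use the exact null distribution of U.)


Step 1: Combine and sort all 12 observations; assign midranks.
sorted (value, group): (8,X), (9,X), (16,Y), (20,X), (21,X), (23,Y), (24,Y), (27,X), (29,X), (34,Y), (38,Y), (40,Y)
ranks: 8->1, 9->2, 16->3, 20->4, 21->5, 23->6, 24->7, 27->8, 29->9, 34->10, 38->11, 40->12
Step 2: Rank sum for X: R1 = 1 + 2 + 4 + 5 + 8 + 9 = 29.
Step 3: U_X = R1 - n1(n1+1)/2 = 29 - 6*7/2 = 29 - 21 = 8.
       U_Y = n1*n2 - U_X = 36 - 8 = 28.
Step 4: No ties, so the exact null distribution of U (based on enumerating the C(12,6) = 924 equally likely rank assignments) gives the two-sided p-value.
Step 5: p-value = 0.132035; compare to alpha = 0.1. fail to reject H0.

U_X = 8, p = 0.132035, fail to reject H0 at alpha = 0.1.


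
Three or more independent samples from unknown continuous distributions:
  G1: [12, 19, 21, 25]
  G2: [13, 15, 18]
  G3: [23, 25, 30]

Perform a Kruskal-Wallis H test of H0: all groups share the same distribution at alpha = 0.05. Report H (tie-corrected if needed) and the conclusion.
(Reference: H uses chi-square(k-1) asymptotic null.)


Step 1: Combine all N = 10 observations and assign midranks.
sorted (value, group, rank): (12,G1,1), (13,G2,2), (15,G2,3), (18,G2,4), (19,G1,5), (21,G1,6), (23,G3,7), (25,G1,8.5), (25,G3,8.5), (30,G3,10)
Step 2: Sum ranks within each group.
R_1 = 20.5 (n_1 = 4)
R_2 = 9 (n_2 = 3)
R_3 = 25.5 (n_3 = 3)
Step 3: H = 12/(N(N+1)) * sum(R_i^2/n_i) - 3(N+1)
     = 12/(10*11) * (20.5^2/4 + 9^2/3 + 25.5^2/3) - 3*11
     = 0.109091 * 348.812 - 33
     = 5.052273.
Step 4: Ties present; correction factor C = 1 - 6/(10^3 - 10) = 0.993939. Corrected H = 5.052273 / 0.993939 = 5.083079.
Step 5: Under H0, H ~ chi^2(2); p-value = 0.078745.
Step 6: alpha = 0.05. fail to reject H0.

H = 5.0831, df = 2, p = 0.078745, fail to reject H0.


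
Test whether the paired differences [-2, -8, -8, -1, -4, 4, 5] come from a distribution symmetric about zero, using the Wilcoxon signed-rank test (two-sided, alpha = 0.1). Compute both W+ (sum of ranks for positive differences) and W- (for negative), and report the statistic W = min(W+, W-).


Step 1: Drop any zero differences (none here) and take |d_i|.
|d| = [2, 8, 8, 1, 4, 4, 5]
Step 2: Midrank |d_i| (ties get averaged ranks).
ranks: |2|->2, |8|->6.5, |8|->6.5, |1|->1, |4|->3.5, |4|->3.5, |5|->5
Step 3: Attach original signs; sum ranks with positive sign and with negative sign.
W+ = 3.5 + 5 = 8.5
W- = 2 + 6.5 + 6.5 + 1 + 3.5 = 19.5
(Check: W+ + W- = 28 should equal n(n+1)/2 = 28.)
Step 4: Test statistic W = min(W+, W-) = 8.5.
Step 5: Ties in |d|, so use the tie-corrected normal approximation.
        E[W] = n(n+1)/4 = 7*8/4 = 14.
        Tie groups: |d|=4 (t=2), |d|=8 (t=2); sum(t^3 - t) = 12.
        Var[W] = n(n+1)(2n+1)/24 - sum(t^3-t)/48 = 840/24 - 12/48 = 34.75.
        z = (W - E[W]) / sqrt(Var[W]) = (8.5 - 14) / 5.8949 = -0.9330.
        Two-sided p = 2*Phi(z) = 0.350816.
Step 6: alpha = 0.1. fail to reject H0.

W+ = 8.5, W- = 19.5, W = min = 8.5, p = 0.350816, fail to reject H0.


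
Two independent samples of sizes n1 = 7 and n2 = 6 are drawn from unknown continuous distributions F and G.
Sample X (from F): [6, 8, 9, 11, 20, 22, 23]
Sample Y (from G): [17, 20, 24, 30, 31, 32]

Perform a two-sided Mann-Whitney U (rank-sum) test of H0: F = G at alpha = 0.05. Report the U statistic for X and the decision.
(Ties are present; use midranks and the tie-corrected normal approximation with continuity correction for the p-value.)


Step 1: Combine and sort all 13 observations; assign midranks.
sorted (value, group): (6,X), (8,X), (9,X), (11,X), (17,Y), (20,X), (20,Y), (22,X), (23,X), (24,Y), (30,Y), (31,Y), (32,Y)
ranks: 6->1, 8->2, 9->3, 11->4, 17->5, 20->6.5, 20->6.5, 22->8, 23->9, 24->10, 30->11, 31->12, 32->13
Step 2: Rank sum for X: R1 = 1 + 2 + 3 + 4 + 6.5 + 8 + 9 = 33.5.
Step 3: U_X = R1 - n1(n1+1)/2 = 33.5 - 7*8/2 = 33.5 - 28 = 5.5.
       U_Y = n1*n2 - U_X = 42 - 5.5 = 36.5.
Step 4: Ties are present, so use the tie-corrected normal approximation (with continuity correction) for the p-value.
Step 5: p-value = 0.031888; compare to alpha = 0.05. reject H0.

U_X = 5.5, p = 0.031888, reject H0 at alpha = 0.05.


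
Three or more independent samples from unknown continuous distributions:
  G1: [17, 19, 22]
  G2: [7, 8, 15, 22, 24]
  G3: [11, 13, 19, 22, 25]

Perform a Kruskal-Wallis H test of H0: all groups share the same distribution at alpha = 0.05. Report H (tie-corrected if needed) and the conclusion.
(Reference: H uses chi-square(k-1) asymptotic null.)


Step 1: Combine all N = 13 observations and assign midranks.
sorted (value, group, rank): (7,G2,1), (8,G2,2), (11,G3,3), (13,G3,4), (15,G2,5), (17,G1,6), (19,G1,7.5), (19,G3,7.5), (22,G1,10), (22,G2,10), (22,G3,10), (24,G2,12), (25,G3,13)
Step 2: Sum ranks within each group.
R_1 = 23.5 (n_1 = 3)
R_2 = 30 (n_2 = 5)
R_3 = 37.5 (n_3 = 5)
Step 3: H = 12/(N(N+1)) * sum(R_i^2/n_i) - 3(N+1)
     = 12/(13*14) * (23.5^2/3 + 30^2/5 + 37.5^2/5) - 3*14
     = 0.065934 * 645.333 - 42
     = 0.549451.
Step 4: Ties present; correction factor C = 1 - 30/(13^3 - 13) = 0.986264. Corrected H = 0.549451 / 0.986264 = 0.557103.
Step 5: Under H0, H ~ chi^2(2); p-value = 0.756879.
Step 6: alpha = 0.05. fail to reject H0.

H = 0.5571, df = 2, p = 0.756879, fail to reject H0.


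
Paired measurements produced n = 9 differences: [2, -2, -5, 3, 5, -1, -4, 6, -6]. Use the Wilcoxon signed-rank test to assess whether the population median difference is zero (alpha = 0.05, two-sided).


Step 1: Drop any zero differences (none here) and take |d_i|.
|d| = [2, 2, 5, 3, 5, 1, 4, 6, 6]
Step 2: Midrank |d_i| (ties get averaged ranks).
ranks: |2|->2.5, |2|->2.5, |5|->6.5, |3|->4, |5|->6.5, |1|->1, |4|->5, |6|->8.5, |6|->8.5
Step 3: Attach original signs; sum ranks with positive sign and with negative sign.
W+ = 2.5 + 4 + 6.5 + 8.5 = 21.5
W- = 2.5 + 6.5 + 1 + 5 + 8.5 = 23.5
(Check: W+ + W- = 45 should equal n(n+1)/2 = 45.)
Step 4: Test statistic W = min(W+, W-) = 21.5.
Step 5: Ties in |d|, so use the tie-corrected normal approximation.
        E[W] = n(n+1)/4 = 9*10/4 = 22.5.
        Tie groups: |d|=2 (t=2), |d|=5 (t=2), |d|=6 (t=2); sum(t^3 - t) = 18.
        Var[W] = n(n+1)(2n+1)/24 - sum(t^3-t)/48 = 1710/24 - 18/48 = 70.875.
        z = (W - E[W]) / sqrt(Var[W]) = (21.5 - 22.5) / 8.4187 = -0.1188.
        Two-sided p = 2*Phi(z) = 0.905447.
Step 6: alpha = 0.05. fail to reject H0.

W+ = 21.5, W- = 23.5, W = min = 21.5, p = 0.905447, fail to reject H0.


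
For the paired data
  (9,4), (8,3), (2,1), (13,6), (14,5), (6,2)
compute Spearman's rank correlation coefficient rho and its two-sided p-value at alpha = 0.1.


Step 1: Rank x and y separately (midranks; no ties here).
rank(x): 9->4, 8->3, 2->1, 13->5, 14->6, 6->2
rank(y): 4->4, 3->3, 1->1, 6->6, 5->5, 2->2
Step 2: d_i = R_x(i) - R_y(i); compute d_i^2.
  (4-4)^2=0, (3-3)^2=0, (1-1)^2=0, (5-6)^2=1, (6-5)^2=1, (2-2)^2=0
sum(d^2) = 2.
Step 3: rho = 1 - 6*2 / (6*(6^2 - 1)) = 1 - 12/210 = 0.942857.
Step 4: Under H0, t = rho * sqrt((n-2)/(1-rho^2)) = 5.6595 ~ t(4).
Step 5: Two-sided p-value from the t-distribution with 4 df = 0.004805.
Step 6: alpha = 0.1. reject H0.

rho = 0.9429, p = 0.004805, reject H0 at alpha = 0.1.


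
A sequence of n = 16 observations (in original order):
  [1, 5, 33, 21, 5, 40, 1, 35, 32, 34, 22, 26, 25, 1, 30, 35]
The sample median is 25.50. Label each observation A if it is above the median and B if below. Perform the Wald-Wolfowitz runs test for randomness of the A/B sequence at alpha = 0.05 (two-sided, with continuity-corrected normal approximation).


Step 1: Compute median = 25.50; label A = above, B = below.
Labels in order: BBABBABAAABABBAA  (n_A = 8, n_B = 8)
Step 2: Count runs R = 10.
Step 3: Under H0 (random ordering), E[R] = 2*n_A*n_B/(n_A+n_B) + 1 = 2*8*8/16 + 1 = 9.0000.
        Var[R] = 2*n_A*n_B*(2*n_A*n_B - n_A - n_B) / ((n_A+n_B)^2 * (n_A+n_B-1)) = 14336/3840 = 3.7333.
        SD[R] = 1.9322.
Step 4: Continuity-corrected z = (R - 0.5 - E[R]) / SD[R] = (10 - 0.5 - 9.0000) / 1.9322 = 0.2588.
Step 5: Two-sided p-value via normal approximation = 2*(1 - Phi(|z|)) = 0.795809.
Step 6: alpha = 0.05. fail to reject H0.

R = 10, z = 0.2588, p = 0.795809, fail to reject H0.


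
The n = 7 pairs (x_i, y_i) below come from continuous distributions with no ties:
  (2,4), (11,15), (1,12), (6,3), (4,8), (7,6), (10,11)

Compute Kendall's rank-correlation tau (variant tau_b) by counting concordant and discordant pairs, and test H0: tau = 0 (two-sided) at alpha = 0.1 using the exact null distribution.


Step 1: Enumerate the 21 unordered pairs (i,j) with i<j and classify each by sign(x_j-x_i) * sign(y_j-y_i).
  (1,2):dx=+9,dy=+11->C; (1,3):dx=-1,dy=+8->D; (1,4):dx=+4,dy=-1->D; (1,5):dx=+2,dy=+4->C
  (1,6):dx=+5,dy=+2->C; (1,7):dx=+8,dy=+7->C; (2,3):dx=-10,dy=-3->C; (2,4):dx=-5,dy=-12->C
  (2,5):dx=-7,dy=-7->C; (2,6):dx=-4,dy=-9->C; (2,7):dx=-1,dy=-4->C; (3,4):dx=+5,dy=-9->D
  (3,5):dx=+3,dy=-4->D; (3,6):dx=+6,dy=-6->D; (3,7):dx=+9,dy=-1->D; (4,5):dx=-2,dy=+5->D
  (4,6):dx=+1,dy=+3->C; (4,7):dx=+4,dy=+8->C; (5,6):dx=+3,dy=-2->D; (5,7):dx=+6,dy=+3->C
  (6,7):dx=+3,dy=+5->C
Step 2: C = 13, D = 8, total pairs = 21.
Step 3: tau = (C - D)/(n(n-1)/2) = (13 - 8)/21 = 0.238095.
Step 4: Exact two-sided p-value (enumerate n! = 5040 permutations of y under H0): p = 0.561905.
Step 5: alpha = 0.1. fail to reject H0.

tau_b = 0.2381 (C=13, D=8), p = 0.561905, fail to reject H0.


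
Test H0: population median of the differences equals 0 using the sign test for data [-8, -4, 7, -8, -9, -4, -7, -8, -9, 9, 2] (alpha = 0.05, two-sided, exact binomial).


Step 1: Discard zero differences. Original n = 11; n_eff = number of nonzero differences = 11.
Nonzero differences (with sign): -8, -4, +7, -8, -9, -4, -7, -8, -9, +9, +2
Step 2: Count signs: positive = 3, negative = 8.
Step 3: Under H0: P(positive) = 0.5, so the number of positives S ~ Bin(11, 0.5).
Step 4: Two-sided exact p-value = sum of Bin(11,0.5) probabilities at or below the observed probability = 0.226562.
Step 5: alpha = 0.05. fail to reject H0.

n_eff = 11, pos = 3, neg = 8, p = 0.226562, fail to reject H0.


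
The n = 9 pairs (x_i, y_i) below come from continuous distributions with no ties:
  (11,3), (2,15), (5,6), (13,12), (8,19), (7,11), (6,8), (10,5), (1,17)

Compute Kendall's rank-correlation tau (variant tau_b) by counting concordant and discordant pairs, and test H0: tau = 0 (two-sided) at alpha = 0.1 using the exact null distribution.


Step 1: Enumerate the 36 unordered pairs (i,j) with i<j and classify each by sign(x_j-x_i) * sign(y_j-y_i).
  (1,2):dx=-9,dy=+12->D; (1,3):dx=-6,dy=+3->D; (1,4):dx=+2,dy=+9->C; (1,5):dx=-3,dy=+16->D
  (1,6):dx=-4,dy=+8->D; (1,7):dx=-5,dy=+5->D; (1,8):dx=-1,dy=+2->D; (1,9):dx=-10,dy=+14->D
  (2,3):dx=+3,dy=-9->D; (2,4):dx=+11,dy=-3->D; (2,5):dx=+6,dy=+4->C; (2,6):dx=+5,dy=-4->D
  (2,7):dx=+4,dy=-7->D; (2,8):dx=+8,dy=-10->D; (2,9):dx=-1,dy=+2->D; (3,4):dx=+8,dy=+6->C
  (3,5):dx=+3,dy=+13->C; (3,6):dx=+2,dy=+5->C; (3,7):dx=+1,dy=+2->C; (3,8):dx=+5,dy=-1->D
  (3,9):dx=-4,dy=+11->D; (4,5):dx=-5,dy=+7->D; (4,6):dx=-6,dy=-1->C; (4,7):dx=-7,dy=-4->C
  (4,8):dx=-3,dy=-7->C; (4,9):dx=-12,dy=+5->D; (5,6):dx=-1,dy=-8->C; (5,7):dx=-2,dy=-11->C
  (5,8):dx=+2,dy=-14->D; (5,9):dx=-7,dy=-2->C; (6,7):dx=-1,dy=-3->C; (6,8):dx=+3,dy=-6->D
  (6,9):dx=-6,dy=+6->D; (7,8):dx=+4,dy=-3->D; (7,9):dx=-5,dy=+9->D; (8,9):dx=-9,dy=+12->D
Step 2: C = 13, D = 23, total pairs = 36.
Step 3: tau = (C - D)/(n(n-1)/2) = (13 - 23)/36 = -0.277778.
Step 4: Exact two-sided p-value (enumerate n! = 362880 permutations of y under H0): p = 0.358488.
Step 5: alpha = 0.1. fail to reject H0.

tau_b = -0.2778 (C=13, D=23), p = 0.358488, fail to reject H0.


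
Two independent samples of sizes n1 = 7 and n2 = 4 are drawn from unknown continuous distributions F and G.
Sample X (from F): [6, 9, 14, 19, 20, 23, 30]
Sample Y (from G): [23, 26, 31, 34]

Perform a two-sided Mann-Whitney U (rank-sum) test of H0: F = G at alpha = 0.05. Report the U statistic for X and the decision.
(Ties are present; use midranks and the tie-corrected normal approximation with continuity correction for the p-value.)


Step 1: Combine and sort all 11 observations; assign midranks.
sorted (value, group): (6,X), (9,X), (14,X), (19,X), (20,X), (23,X), (23,Y), (26,Y), (30,X), (31,Y), (34,Y)
ranks: 6->1, 9->2, 14->3, 19->4, 20->5, 23->6.5, 23->6.5, 26->8, 30->9, 31->10, 34->11
Step 2: Rank sum for X: R1 = 1 + 2 + 3 + 4 + 5 + 6.5 + 9 = 30.5.
Step 3: U_X = R1 - n1(n1+1)/2 = 30.5 - 7*8/2 = 30.5 - 28 = 2.5.
       U_Y = n1*n2 - U_X = 28 - 2.5 = 25.5.
Step 4: Ties are present, so use the tie-corrected normal approximation (with continuity correction) for the p-value.
Step 5: p-value = 0.037202; compare to alpha = 0.05. reject H0.

U_X = 2.5, p = 0.037202, reject H0 at alpha = 0.05.


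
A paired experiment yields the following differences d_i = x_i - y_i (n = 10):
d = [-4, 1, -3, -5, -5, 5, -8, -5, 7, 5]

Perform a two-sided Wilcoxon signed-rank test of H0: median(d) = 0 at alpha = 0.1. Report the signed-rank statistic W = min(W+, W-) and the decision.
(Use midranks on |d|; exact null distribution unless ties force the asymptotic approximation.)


Step 1: Drop any zero differences (none here) and take |d_i|.
|d| = [4, 1, 3, 5, 5, 5, 8, 5, 7, 5]
Step 2: Midrank |d_i| (ties get averaged ranks).
ranks: |4|->3, |1|->1, |3|->2, |5|->6, |5|->6, |5|->6, |8|->10, |5|->6, |7|->9, |5|->6
Step 3: Attach original signs; sum ranks with positive sign and with negative sign.
W+ = 1 + 6 + 9 + 6 = 22
W- = 3 + 2 + 6 + 6 + 10 + 6 = 33
(Check: W+ + W- = 55 should equal n(n+1)/2 = 55.)
Step 4: Test statistic W = min(W+, W-) = 22.
Step 5: Ties in |d|, so use the tie-corrected normal approximation.
        E[W] = n(n+1)/4 = 10*11/4 = 27.5.
        Tie groups: |d|=5 (t=5); sum(t^3 - t) = 120.
        Var[W] = n(n+1)(2n+1)/24 - sum(t^3-t)/48 = 2310/24 - 120/48 = 93.75.
        z = (W - E[W]) / sqrt(Var[W]) = (22 - 27.5) / 9.6825 = -0.5680.
        Two-sided p = 2*Phi(z) = 0.570009.
Step 6: alpha = 0.1. fail to reject H0.

W+ = 22, W- = 33, W = min = 22, p = 0.570009, fail to reject H0.


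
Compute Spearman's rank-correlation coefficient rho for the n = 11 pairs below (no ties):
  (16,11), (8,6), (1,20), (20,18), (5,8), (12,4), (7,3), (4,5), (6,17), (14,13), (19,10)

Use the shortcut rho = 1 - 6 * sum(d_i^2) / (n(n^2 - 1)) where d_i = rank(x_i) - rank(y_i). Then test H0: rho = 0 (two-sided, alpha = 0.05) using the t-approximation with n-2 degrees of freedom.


Step 1: Rank x and y separately (midranks; no ties here).
rank(x): 16->9, 8->6, 1->1, 20->11, 5->3, 12->7, 7->5, 4->2, 6->4, 14->8, 19->10
rank(y): 11->7, 6->4, 20->11, 18->10, 8->5, 4->2, 3->1, 5->3, 17->9, 13->8, 10->6
Step 2: d_i = R_x(i) - R_y(i); compute d_i^2.
  (9-7)^2=4, (6-4)^2=4, (1-11)^2=100, (11-10)^2=1, (3-5)^2=4, (7-2)^2=25, (5-1)^2=16, (2-3)^2=1, (4-9)^2=25, (8-8)^2=0, (10-6)^2=16
sum(d^2) = 196.
Step 3: rho = 1 - 6*196 / (11*(11^2 - 1)) = 1 - 1176/1320 = 0.109091.
Step 4: Under H0, t = rho * sqrt((n-2)/(1-rho^2)) = 0.3292 ~ t(9).
Step 5: Two-sided p-value from the t-distribution with 9 df = 0.749509.
Step 6: alpha = 0.05. fail to reject H0.

rho = 0.1091, p = 0.749509, fail to reject H0 at alpha = 0.05.


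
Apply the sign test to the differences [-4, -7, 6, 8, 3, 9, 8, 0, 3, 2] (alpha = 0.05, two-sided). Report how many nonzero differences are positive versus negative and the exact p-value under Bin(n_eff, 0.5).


Step 1: Discard zero differences. Original n = 10; n_eff = number of nonzero differences = 9.
Nonzero differences (with sign): -4, -7, +6, +8, +3, +9, +8, +3, +2
Step 2: Count signs: positive = 7, negative = 2.
Step 3: Under H0: P(positive) = 0.5, so the number of positives S ~ Bin(9, 0.5).
Step 4: Two-sided exact p-value = sum of Bin(9,0.5) probabilities at or below the observed probability = 0.179688.
Step 5: alpha = 0.05. fail to reject H0.

n_eff = 9, pos = 7, neg = 2, p = 0.179688, fail to reject H0.


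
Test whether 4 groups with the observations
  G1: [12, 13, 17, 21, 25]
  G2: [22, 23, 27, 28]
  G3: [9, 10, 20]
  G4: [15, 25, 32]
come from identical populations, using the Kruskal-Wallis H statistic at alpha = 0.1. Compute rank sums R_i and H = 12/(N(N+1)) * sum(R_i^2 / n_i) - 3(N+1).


Step 1: Combine all N = 15 observations and assign midranks.
sorted (value, group, rank): (9,G3,1), (10,G3,2), (12,G1,3), (13,G1,4), (15,G4,5), (17,G1,6), (20,G3,7), (21,G1,8), (22,G2,9), (23,G2,10), (25,G1,11.5), (25,G4,11.5), (27,G2,13), (28,G2,14), (32,G4,15)
Step 2: Sum ranks within each group.
R_1 = 32.5 (n_1 = 5)
R_2 = 46 (n_2 = 4)
R_3 = 10 (n_3 = 3)
R_4 = 31.5 (n_4 = 3)
Step 3: H = 12/(N(N+1)) * sum(R_i^2/n_i) - 3(N+1)
     = 12/(15*16) * (32.5^2/5 + 46^2/4 + 10^2/3 + 31.5^2/3) - 3*16
     = 0.050000 * 1104.33 - 48
     = 7.216667.
Step 4: Ties present; correction factor C = 1 - 6/(15^3 - 15) = 0.998214. Corrected H = 7.216667 / 0.998214 = 7.229577.
Step 5: Under H0, H ~ chi^2(3); p-value = 0.064929.
Step 6: alpha = 0.1. reject H0.

H = 7.2296, df = 3, p = 0.064929, reject H0.


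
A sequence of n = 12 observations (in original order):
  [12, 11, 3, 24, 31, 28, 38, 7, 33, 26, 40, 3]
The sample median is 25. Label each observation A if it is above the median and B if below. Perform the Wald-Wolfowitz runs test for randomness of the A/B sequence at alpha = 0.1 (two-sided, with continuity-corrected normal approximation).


Step 1: Compute median = 25; label A = above, B = below.
Labels in order: BBBBAAABAAAB  (n_A = 6, n_B = 6)
Step 2: Count runs R = 5.
Step 3: Under H0 (random ordering), E[R] = 2*n_A*n_B/(n_A+n_B) + 1 = 2*6*6/12 + 1 = 7.0000.
        Var[R] = 2*n_A*n_B*(2*n_A*n_B - n_A - n_B) / ((n_A+n_B)^2 * (n_A+n_B-1)) = 4320/1584 = 2.7273.
        SD[R] = 1.6514.
Step 4: Continuity-corrected z = (R + 0.5 - E[R]) / SD[R] = (5 + 0.5 - 7.0000) / 1.6514 = -0.9083.
Step 5: Two-sided p-value via normal approximation = 2*(1 - Phi(|z|)) = 0.363722.
Step 6: alpha = 0.1. fail to reject H0.

R = 5, z = -0.9083, p = 0.363722, fail to reject H0.


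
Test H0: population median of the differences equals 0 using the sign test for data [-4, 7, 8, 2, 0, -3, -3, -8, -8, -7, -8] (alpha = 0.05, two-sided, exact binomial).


Step 1: Discard zero differences. Original n = 11; n_eff = number of nonzero differences = 10.
Nonzero differences (with sign): -4, +7, +8, +2, -3, -3, -8, -8, -7, -8
Step 2: Count signs: positive = 3, negative = 7.
Step 3: Under H0: P(positive) = 0.5, so the number of positives S ~ Bin(10, 0.5).
Step 4: Two-sided exact p-value = sum of Bin(10,0.5) probabilities at or below the observed probability = 0.343750.
Step 5: alpha = 0.05. fail to reject H0.

n_eff = 10, pos = 3, neg = 7, p = 0.343750, fail to reject H0.


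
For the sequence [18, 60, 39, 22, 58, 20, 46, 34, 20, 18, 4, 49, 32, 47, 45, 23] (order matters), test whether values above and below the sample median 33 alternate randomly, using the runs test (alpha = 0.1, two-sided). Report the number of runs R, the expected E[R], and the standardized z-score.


Step 1: Compute median = 33; label A = above, B = below.
Labels in order: BAABABAABBBABAAB  (n_A = 8, n_B = 8)
Step 2: Count runs R = 11.
Step 3: Under H0 (random ordering), E[R] = 2*n_A*n_B/(n_A+n_B) + 1 = 2*8*8/16 + 1 = 9.0000.
        Var[R] = 2*n_A*n_B*(2*n_A*n_B - n_A - n_B) / ((n_A+n_B)^2 * (n_A+n_B-1)) = 14336/3840 = 3.7333.
        SD[R] = 1.9322.
Step 4: Continuity-corrected z = (R - 0.5 - E[R]) / SD[R] = (11 - 0.5 - 9.0000) / 1.9322 = 0.7763.
Step 5: Two-sided p-value via normal approximation = 2*(1 - Phi(|z|)) = 0.437558.
Step 6: alpha = 0.1. fail to reject H0.

R = 11, z = 0.7763, p = 0.437558, fail to reject H0.


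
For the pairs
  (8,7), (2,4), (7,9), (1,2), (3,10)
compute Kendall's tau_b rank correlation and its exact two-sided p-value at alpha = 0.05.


Step 1: Enumerate the 10 unordered pairs (i,j) with i<j and classify each by sign(x_j-x_i) * sign(y_j-y_i).
  (1,2):dx=-6,dy=-3->C; (1,3):dx=-1,dy=+2->D; (1,4):dx=-7,dy=-5->C; (1,5):dx=-5,dy=+3->D
  (2,3):dx=+5,dy=+5->C; (2,4):dx=-1,dy=-2->C; (2,5):dx=+1,dy=+6->C; (3,4):dx=-6,dy=-7->C
  (3,5):dx=-4,dy=+1->D; (4,5):dx=+2,dy=+8->C
Step 2: C = 7, D = 3, total pairs = 10.
Step 3: tau = (C - D)/(n(n-1)/2) = (7 - 3)/10 = 0.400000.
Step 4: Exact two-sided p-value (enumerate n! = 120 permutations of y under H0): p = 0.483333.
Step 5: alpha = 0.05. fail to reject H0.

tau_b = 0.4000 (C=7, D=3), p = 0.483333, fail to reject H0.


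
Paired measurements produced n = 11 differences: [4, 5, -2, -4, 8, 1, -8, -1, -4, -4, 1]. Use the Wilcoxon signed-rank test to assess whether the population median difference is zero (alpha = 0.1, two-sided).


Step 1: Drop any zero differences (none here) and take |d_i|.
|d| = [4, 5, 2, 4, 8, 1, 8, 1, 4, 4, 1]
Step 2: Midrank |d_i| (ties get averaged ranks).
ranks: |4|->6.5, |5|->9, |2|->4, |4|->6.5, |8|->10.5, |1|->2, |8|->10.5, |1|->2, |4|->6.5, |4|->6.5, |1|->2
Step 3: Attach original signs; sum ranks with positive sign and with negative sign.
W+ = 6.5 + 9 + 10.5 + 2 + 2 = 30
W- = 4 + 6.5 + 10.5 + 2 + 6.5 + 6.5 = 36
(Check: W+ + W- = 66 should equal n(n+1)/2 = 66.)
Step 4: Test statistic W = min(W+, W-) = 30.
Step 5: Ties in |d|, so use the tie-corrected normal approximation.
        E[W] = n(n+1)/4 = 11*12/4 = 33.
        Tie groups: |d|=1 (t=3), |d|=4 (t=4), |d|=8 (t=2); sum(t^3 - t) = 90.
        Var[W] = n(n+1)(2n+1)/24 - sum(t^3-t)/48 = 3036/24 - 90/48 = 124.625.
        z = (W - E[W]) / sqrt(Var[W]) = (30 - 33) / 11.1636 = -0.2687.
        Two-sided p = 2*Phi(z) = 0.788136.
Step 6: alpha = 0.1. fail to reject H0.

W+ = 30, W- = 36, W = min = 30, p = 0.788136, fail to reject H0.


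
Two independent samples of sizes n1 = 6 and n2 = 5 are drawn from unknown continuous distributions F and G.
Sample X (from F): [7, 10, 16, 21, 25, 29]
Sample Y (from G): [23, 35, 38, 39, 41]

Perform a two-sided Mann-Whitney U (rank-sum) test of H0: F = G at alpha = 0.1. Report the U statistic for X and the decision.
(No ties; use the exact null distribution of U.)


Step 1: Combine and sort all 11 observations; assign midranks.
sorted (value, group): (7,X), (10,X), (16,X), (21,X), (23,Y), (25,X), (29,X), (35,Y), (38,Y), (39,Y), (41,Y)
ranks: 7->1, 10->2, 16->3, 21->4, 23->5, 25->6, 29->7, 35->8, 38->9, 39->10, 41->11
Step 2: Rank sum for X: R1 = 1 + 2 + 3 + 4 + 6 + 7 = 23.
Step 3: U_X = R1 - n1(n1+1)/2 = 23 - 6*7/2 = 23 - 21 = 2.
       U_Y = n1*n2 - U_X = 30 - 2 = 28.
Step 4: No ties, so the exact null distribution of U (based on enumerating the C(11,6) = 462 equally likely rank assignments) gives the two-sided p-value.
Step 5: p-value = 0.017316; compare to alpha = 0.1. reject H0.

U_X = 2, p = 0.017316, reject H0 at alpha = 0.1.


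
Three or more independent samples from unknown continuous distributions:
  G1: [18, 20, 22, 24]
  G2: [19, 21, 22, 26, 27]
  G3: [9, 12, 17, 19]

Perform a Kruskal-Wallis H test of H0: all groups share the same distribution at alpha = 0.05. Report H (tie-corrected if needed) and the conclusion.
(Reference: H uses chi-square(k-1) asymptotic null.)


Step 1: Combine all N = 13 observations and assign midranks.
sorted (value, group, rank): (9,G3,1), (12,G3,2), (17,G3,3), (18,G1,4), (19,G2,5.5), (19,G3,5.5), (20,G1,7), (21,G2,8), (22,G1,9.5), (22,G2,9.5), (24,G1,11), (26,G2,12), (27,G2,13)
Step 2: Sum ranks within each group.
R_1 = 31.5 (n_1 = 4)
R_2 = 48 (n_2 = 5)
R_3 = 11.5 (n_3 = 4)
Step 3: H = 12/(N(N+1)) * sum(R_i^2/n_i) - 3(N+1)
     = 12/(13*14) * (31.5^2/4 + 48^2/5 + 11.5^2/4) - 3*14
     = 0.065934 * 741.925 - 42
     = 6.918132.
Step 4: Ties present; correction factor C = 1 - 12/(13^3 - 13) = 0.994505. Corrected H = 6.918132 / 0.994505 = 6.956354.
Step 5: Under H0, H ~ chi^2(2); p-value = 0.030864.
Step 6: alpha = 0.05. reject H0.

H = 6.9564, df = 2, p = 0.030864, reject H0.


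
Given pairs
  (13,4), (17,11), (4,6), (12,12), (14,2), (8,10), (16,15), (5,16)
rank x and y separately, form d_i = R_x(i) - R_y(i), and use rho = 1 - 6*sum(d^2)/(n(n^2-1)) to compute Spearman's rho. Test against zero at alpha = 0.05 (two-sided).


Step 1: Rank x and y separately (midranks; no ties here).
rank(x): 13->5, 17->8, 4->1, 12->4, 14->6, 8->3, 16->7, 5->2
rank(y): 4->2, 11->5, 6->3, 12->6, 2->1, 10->4, 15->7, 16->8
Step 2: d_i = R_x(i) - R_y(i); compute d_i^2.
  (5-2)^2=9, (8-5)^2=9, (1-3)^2=4, (4-6)^2=4, (6-1)^2=25, (3-4)^2=1, (7-7)^2=0, (2-8)^2=36
sum(d^2) = 88.
Step 3: rho = 1 - 6*88 / (8*(8^2 - 1)) = 1 - 528/504 = -0.047619.
Step 4: Under H0, t = rho * sqrt((n-2)/(1-rho^2)) = -0.1168 ~ t(6).
Step 5: Two-sided p-value from the t-distribution with 6 df = 0.910849.
Step 6: alpha = 0.05. fail to reject H0.

rho = -0.0476, p = 0.910849, fail to reject H0 at alpha = 0.05.


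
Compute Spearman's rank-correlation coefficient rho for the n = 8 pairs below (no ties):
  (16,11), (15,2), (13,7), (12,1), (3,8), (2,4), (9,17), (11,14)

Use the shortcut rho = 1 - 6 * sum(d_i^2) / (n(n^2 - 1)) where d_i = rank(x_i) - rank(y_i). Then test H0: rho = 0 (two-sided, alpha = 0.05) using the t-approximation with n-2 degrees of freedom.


Step 1: Rank x and y separately (midranks; no ties here).
rank(x): 16->8, 15->7, 13->6, 12->5, 3->2, 2->1, 9->3, 11->4
rank(y): 11->6, 2->2, 7->4, 1->1, 8->5, 4->3, 17->8, 14->7
Step 2: d_i = R_x(i) - R_y(i); compute d_i^2.
  (8-6)^2=4, (7-2)^2=25, (6-4)^2=4, (5-1)^2=16, (2-5)^2=9, (1-3)^2=4, (3-8)^2=25, (4-7)^2=9
sum(d^2) = 96.
Step 3: rho = 1 - 6*96 / (8*(8^2 - 1)) = 1 - 576/504 = -0.142857.
Step 4: Under H0, t = rho * sqrt((n-2)/(1-rho^2)) = -0.3536 ~ t(6).
Step 5: Two-sided p-value from the t-distribution with 6 df = 0.735765.
Step 6: alpha = 0.05. fail to reject H0.

rho = -0.1429, p = 0.735765, fail to reject H0 at alpha = 0.05.


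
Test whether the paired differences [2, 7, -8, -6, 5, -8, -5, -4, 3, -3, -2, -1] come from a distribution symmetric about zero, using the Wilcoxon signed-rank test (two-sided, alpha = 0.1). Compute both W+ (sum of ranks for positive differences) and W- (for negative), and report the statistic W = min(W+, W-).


Step 1: Drop any zero differences (none here) and take |d_i|.
|d| = [2, 7, 8, 6, 5, 8, 5, 4, 3, 3, 2, 1]
Step 2: Midrank |d_i| (ties get averaged ranks).
ranks: |2|->2.5, |7|->10, |8|->11.5, |6|->9, |5|->7.5, |8|->11.5, |5|->7.5, |4|->6, |3|->4.5, |3|->4.5, |2|->2.5, |1|->1
Step 3: Attach original signs; sum ranks with positive sign and with negative sign.
W+ = 2.5 + 10 + 7.5 + 4.5 = 24.5
W- = 11.5 + 9 + 11.5 + 7.5 + 6 + 4.5 + 2.5 + 1 = 53.5
(Check: W+ + W- = 78 should equal n(n+1)/2 = 78.)
Step 4: Test statistic W = min(W+, W-) = 24.5.
Step 5: Ties in |d|, so use the tie-corrected normal approximation.
        E[W] = n(n+1)/4 = 12*13/4 = 39.
        Tie groups: |d|=2 (t=2), |d|=3 (t=2), |d|=5 (t=2), |d|=8 (t=2); sum(t^3 - t) = 24.
        Var[W] = n(n+1)(2n+1)/24 - sum(t^3-t)/48 = 3900/24 - 24/48 = 162.
        z = (W - E[W]) / sqrt(Var[W]) = (24.5 - 39) / 12.7279 = -1.1392.
        Two-sided p = 2*Phi(z) = 0.254608.
Step 6: alpha = 0.1. fail to reject H0.

W+ = 24.5, W- = 53.5, W = min = 24.5, p = 0.254608, fail to reject H0.


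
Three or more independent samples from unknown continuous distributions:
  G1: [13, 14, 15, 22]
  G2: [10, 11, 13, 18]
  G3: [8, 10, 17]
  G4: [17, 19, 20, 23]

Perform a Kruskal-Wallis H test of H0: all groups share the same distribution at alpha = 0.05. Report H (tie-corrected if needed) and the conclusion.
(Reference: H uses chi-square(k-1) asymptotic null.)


Step 1: Combine all N = 15 observations and assign midranks.
sorted (value, group, rank): (8,G3,1), (10,G2,2.5), (10,G3,2.5), (11,G2,4), (13,G1,5.5), (13,G2,5.5), (14,G1,7), (15,G1,8), (17,G3,9.5), (17,G4,9.5), (18,G2,11), (19,G4,12), (20,G4,13), (22,G1,14), (23,G4,15)
Step 2: Sum ranks within each group.
R_1 = 34.5 (n_1 = 4)
R_2 = 23 (n_2 = 4)
R_3 = 13 (n_3 = 3)
R_4 = 49.5 (n_4 = 4)
Step 3: H = 12/(N(N+1)) * sum(R_i^2/n_i) - 3(N+1)
     = 12/(15*16) * (34.5^2/4 + 23^2/4 + 13^2/3 + 49.5^2/4) - 3*16
     = 0.050000 * 1098.71 - 48
     = 6.935417.
Step 4: Ties present; correction factor C = 1 - 18/(15^3 - 15) = 0.994643. Corrected H = 6.935417 / 0.994643 = 6.972771.
Step 5: Under H0, H ~ chi^2(3); p-value = 0.072771.
Step 6: alpha = 0.05. fail to reject H0.

H = 6.9728, df = 3, p = 0.072771, fail to reject H0.


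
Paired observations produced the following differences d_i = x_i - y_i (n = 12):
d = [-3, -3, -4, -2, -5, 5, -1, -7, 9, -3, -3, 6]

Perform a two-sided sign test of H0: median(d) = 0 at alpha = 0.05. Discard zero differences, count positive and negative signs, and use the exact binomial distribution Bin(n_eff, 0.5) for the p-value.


Step 1: Discard zero differences. Original n = 12; n_eff = number of nonzero differences = 12.
Nonzero differences (with sign): -3, -3, -4, -2, -5, +5, -1, -7, +9, -3, -3, +6
Step 2: Count signs: positive = 3, negative = 9.
Step 3: Under H0: P(positive) = 0.5, so the number of positives S ~ Bin(12, 0.5).
Step 4: Two-sided exact p-value = sum of Bin(12,0.5) probabilities at or below the observed probability = 0.145996.
Step 5: alpha = 0.05. fail to reject H0.

n_eff = 12, pos = 3, neg = 9, p = 0.145996, fail to reject H0.


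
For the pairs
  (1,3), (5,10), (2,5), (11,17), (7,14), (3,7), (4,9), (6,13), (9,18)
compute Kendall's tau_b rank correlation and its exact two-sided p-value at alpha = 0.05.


Step 1: Enumerate the 36 unordered pairs (i,j) with i<j and classify each by sign(x_j-x_i) * sign(y_j-y_i).
  (1,2):dx=+4,dy=+7->C; (1,3):dx=+1,dy=+2->C; (1,4):dx=+10,dy=+14->C; (1,5):dx=+6,dy=+11->C
  (1,6):dx=+2,dy=+4->C; (1,7):dx=+3,dy=+6->C; (1,8):dx=+5,dy=+10->C; (1,9):dx=+8,dy=+15->C
  (2,3):dx=-3,dy=-5->C; (2,4):dx=+6,dy=+7->C; (2,5):dx=+2,dy=+4->C; (2,6):dx=-2,dy=-3->C
  (2,7):dx=-1,dy=-1->C; (2,8):dx=+1,dy=+3->C; (2,9):dx=+4,dy=+8->C; (3,4):dx=+9,dy=+12->C
  (3,5):dx=+5,dy=+9->C; (3,6):dx=+1,dy=+2->C; (3,7):dx=+2,dy=+4->C; (3,8):dx=+4,dy=+8->C
  (3,9):dx=+7,dy=+13->C; (4,5):dx=-4,dy=-3->C; (4,6):dx=-8,dy=-10->C; (4,7):dx=-7,dy=-8->C
  (4,8):dx=-5,dy=-4->C; (4,9):dx=-2,dy=+1->D; (5,6):dx=-4,dy=-7->C; (5,7):dx=-3,dy=-5->C
  (5,8):dx=-1,dy=-1->C; (5,9):dx=+2,dy=+4->C; (6,7):dx=+1,dy=+2->C; (6,8):dx=+3,dy=+6->C
  (6,9):dx=+6,dy=+11->C; (7,8):dx=+2,dy=+4->C; (7,9):dx=+5,dy=+9->C; (8,9):dx=+3,dy=+5->C
Step 2: C = 35, D = 1, total pairs = 36.
Step 3: tau = (C - D)/(n(n-1)/2) = (35 - 1)/36 = 0.944444.
Step 4: Exact two-sided p-value (enumerate n! = 362880 permutations of y under H0): p = 0.000050.
Step 5: alpha = 0.05. reject H0.

tau_b = 0.9444 (C=35, D=1), p = 0.000050, reject H0.
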